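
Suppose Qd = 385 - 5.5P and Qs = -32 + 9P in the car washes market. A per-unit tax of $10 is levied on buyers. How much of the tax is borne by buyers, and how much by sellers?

Pre-tax equilibrium: P* = 834/29, Q* = 6578/29.
Tax on buyers shifts demand to Qd = 385 − 5.5(P + 10) = 330 - 5.5P.
330 - 5.5P = -32 + 9P gives seller price Ps = 724/29; buyers pay Pb = 724/29 + 10 = 1014/29.
New quantity: Q = 385 − 5.5(1014/29) = 5588/29.
Buyer burden = 1014/29 − 834/29 = 180/29; seller burden = 834/29 − 724/29 = 110/29.

Buyers bear 180/29, sellers bear 110/29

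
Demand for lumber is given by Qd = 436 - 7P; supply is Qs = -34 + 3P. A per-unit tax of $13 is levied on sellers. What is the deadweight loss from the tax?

Pre-tax equilibrium: P* = 47, Q* = 107.
Tax on sellers shifts supply to Qs = -34 + 3(P − 13) = -73 + 3P.
436 - 7P = -73 + 3P gives buyer price Pb = 50.9; sellers receive Ps = 50.9 − 13 = 37.9.
New quantity: Q = 436 − 7(50.9) = 79.7.
DWL = ½ × 13 × (107 − 79.7) = 177.45.

Deadweight loss = 177.45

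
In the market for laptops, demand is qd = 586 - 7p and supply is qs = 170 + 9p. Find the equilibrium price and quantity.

Set qd = qs: 586 - 7p = 170 + 9p.
416 = 16p, so p* = 26.
q* = 586 − 7(26) = 404.

p* = 26, q* = 404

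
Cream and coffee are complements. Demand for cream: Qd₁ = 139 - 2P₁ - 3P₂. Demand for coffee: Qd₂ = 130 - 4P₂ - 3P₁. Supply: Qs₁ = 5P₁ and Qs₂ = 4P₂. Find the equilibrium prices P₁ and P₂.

P₁ = 722/47, P₂ = 493/47

Market 1: 139 - 2P₁ - 3P₂ = 5P₁ → 7P₁ + 3P₂ = 139.
Market 2: 8P₂ + 3P₁ = 130.
Eliminating P₂: 8×(1) − 3×(2) gives 47P₁ = 722, so P₁ = 722/47.
Back-substitute into (2): P₂ = (130 − 3×722/47) / 8 = 493/47.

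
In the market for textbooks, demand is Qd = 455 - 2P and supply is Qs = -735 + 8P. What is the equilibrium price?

P* = 119

Set Qd = Qs: 455 - 2P = -735 + 8P.
1190 = 10P, so P* = 119.
Q* = 455 − 2(119) = 217.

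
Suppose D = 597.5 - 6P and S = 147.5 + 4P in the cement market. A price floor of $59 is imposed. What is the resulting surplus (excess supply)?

Equilibrium price would be P* = 45, so the floor at 59 binds.
At P = 59: D = 243.5, S = 383.5.
Surplus = 383.5 − 243.5 = 140.

Surplus = 140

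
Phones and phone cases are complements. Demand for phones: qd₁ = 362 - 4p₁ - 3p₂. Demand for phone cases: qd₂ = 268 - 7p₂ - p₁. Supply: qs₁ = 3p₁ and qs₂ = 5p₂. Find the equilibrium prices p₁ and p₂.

Market 1: 362 - 4p₁ - 3p₂ = 3p₁ → 7p₁ + 3p₂ = 362.
Market 2: 12p₂ + p₁ = 268.
Eliminating p₂: 12×(1) − 3×(2) gives 81p₁ = 3540, so p₁ = 1180/27.
Back-substitute into (2): p₂ = (268 − 1×1180/27) / 12 = 1514/81.

p₁ = 1180/27, p₂ = 1514/81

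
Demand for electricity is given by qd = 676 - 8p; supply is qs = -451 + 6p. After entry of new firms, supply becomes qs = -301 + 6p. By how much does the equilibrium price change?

Δp = -75/7

Original equilibrium: p* = 80.5, q* = 32.
New equilibrium: 676 - 8p = -301 + 6p, so 977 = 14p and p' = 977/14; q' = 676 − 8(977/14) = 824/7.
Change in price: 977/14 − 80.5 = -75/7.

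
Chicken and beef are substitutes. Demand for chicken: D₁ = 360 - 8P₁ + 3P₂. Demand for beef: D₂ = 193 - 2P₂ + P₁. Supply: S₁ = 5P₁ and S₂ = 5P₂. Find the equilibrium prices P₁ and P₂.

Market 1: 360 - 8P₁ + 3P₂ = 5P₁ → 13P₁ - 3P₂ = 360.
Market 2: 7P₂ - P₁ = 193.
Eliminating P₂: 7×(1) + 3×(2) gives 88P₁ = 3099, so P₁ = 3099/88.
Back-substitute into (2): P₂ = (193 + 1×3099/88) / 7 = 2869/88.

P₁ = 3099/88, P₂ = 2869/88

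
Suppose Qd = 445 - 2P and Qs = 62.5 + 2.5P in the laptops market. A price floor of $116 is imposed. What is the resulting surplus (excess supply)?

Surplus = 139.5

Equilibrium price would be P* = 85, so the floor at 116 binds.
At P = 116: Qd = 213, Qs = 352.5.
Surplus = 352.5 − 213 = 139.5.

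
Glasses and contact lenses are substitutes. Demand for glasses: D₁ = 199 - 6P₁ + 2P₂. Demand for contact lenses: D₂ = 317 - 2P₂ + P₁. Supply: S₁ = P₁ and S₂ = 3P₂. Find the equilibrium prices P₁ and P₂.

P₁ = 543/11, P₂ = 806/11

Market 1: 199 - 6P₁ + 2P₂ = P₁ → 7P₁ - 2P₂ = 199.
Market 2: 5P₂ - P₁ = 317.
Eliminating P₂: 5×(1) + 2×(2) gives 33P₁ = 1629, so P₁ = 543/11.
Back-substitute into (2): P₂ = (317 + 1×543/11) / 5 = 806/11.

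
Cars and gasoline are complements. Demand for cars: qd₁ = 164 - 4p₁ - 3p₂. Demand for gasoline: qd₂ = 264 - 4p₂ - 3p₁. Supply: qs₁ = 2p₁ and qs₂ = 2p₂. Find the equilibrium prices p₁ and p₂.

Market 1: 164 - 4p₁ - 3p₂ = 2p₁ → 6p₁ + 3p₂ = 164.
Market 2: 6p₂ + 3p₁ = 264.
Eliminating p₂: 6×(1) − 3×(2) gives 27p₁ = 192, so p₁ = 64/9.
Back-substitute into (2): p₂ = (264 − 3×64/9) / 6 = 364/9.

p₁ = 64/9, p₂ = 364/9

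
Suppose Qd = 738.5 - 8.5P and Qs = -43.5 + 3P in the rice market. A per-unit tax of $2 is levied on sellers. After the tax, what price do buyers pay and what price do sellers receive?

Pre-tax equilibrium: P* = 68, Q* = 160.5.
Tax on sellers shifts supply to Qs = -43.5 + 3(P − 2) = -49.5 + 3P.
738.5 - 8.5P = -49.5 + 3P gives buyer price Pb = 1576/23; sellers receive Ps = 1576/23 − 2 = 1530/23.
New quantity: Q = 738.5 − 8.5(1576/23) = 7179/46.

Buyers pay 1576/23, sellers receive 1530/23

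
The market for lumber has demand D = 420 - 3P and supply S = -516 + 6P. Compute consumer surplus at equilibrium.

Consumer surplus = 1944

Equilibrium: 420 - 3P = -516 + 6P gives P* = 104, Q* = 108.
Demand choke price (D = 0): P = 140.
CS = ½(140 − 104)(108) = 1944.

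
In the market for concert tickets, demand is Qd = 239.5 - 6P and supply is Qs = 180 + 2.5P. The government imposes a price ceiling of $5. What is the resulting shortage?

Equilibrium price would be P* = 7, so the ceiling at 5 binds.
At P = 5: Qd = 239.5 − 6(5) = 209.5, Qs = 180 + 2.5(5) = 192.5.
Shortage = 209.5 − 192.5 = 17.

Shortage = 17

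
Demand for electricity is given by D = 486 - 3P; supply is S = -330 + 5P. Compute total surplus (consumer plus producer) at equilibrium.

Equilibrium: 486 - 3P = -330 + 5P gives P* = 102, Q* = 180.
Demand choke price: P = 162; supply starts at P = 66.
CS = ½(162 − 102)(180) = 5400; PS = ½(102 − 66)(180) = 3240.

Total surplus = 8640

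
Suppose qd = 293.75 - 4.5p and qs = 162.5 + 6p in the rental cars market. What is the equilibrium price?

Set qd = qs: 293.75 - 4.5p = 162.5 + 6p.
131.25 = 10.5p, so p* = 12.5.
q* = 293.75 − 4.5(12.5) = 237.5.

p* = 12.5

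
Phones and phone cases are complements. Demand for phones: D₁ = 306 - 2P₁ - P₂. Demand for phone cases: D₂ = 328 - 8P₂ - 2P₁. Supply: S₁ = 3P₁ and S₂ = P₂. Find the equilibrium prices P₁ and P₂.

P₁ = 2426/43, P₂ = 1028/43

Market 1: 306 - 2P₁ - P₂ = 3P₁ → 5P₁ + P₂ = 306.
Market 2: 9P₂ + 2P₁ = 328.
Eliminating P₂: 9×(1) − 1×(2) gives 43P₁ = 2426, so P₁ = 2426/43.
Back-substitute into (2): P₂ = (328 − 2×2426/43) / 9 = 1028/43.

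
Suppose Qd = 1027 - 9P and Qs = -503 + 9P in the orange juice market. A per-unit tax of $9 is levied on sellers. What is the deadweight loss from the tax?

Deadweight loss = 182.25

Pre-tax equilibrium: P* = 85, Q* = 262.
Tax on sellers shifts supply to Qs = -503 + 9(P − 9) = -584 + 9P.
1027 - 9P = -584 + 9P gives buyer price Pb = 89.5; sellers receive Ps = 89.5 − 9 = 80.5.
New quantity: Q = 1027 − 9(89.5) = 221.5.
DWL = ½ × 9 × (262 − 221.5) = 182.25.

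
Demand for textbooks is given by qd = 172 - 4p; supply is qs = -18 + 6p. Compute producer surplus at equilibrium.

Producer surplus = 768

Equilibrium: 172 - 4p = -18 + 6p gives p* = 19, q* = 96.
Supply starts at p = 3 (where qs = 0).
PS = ½(19 − 3)(96) = 768.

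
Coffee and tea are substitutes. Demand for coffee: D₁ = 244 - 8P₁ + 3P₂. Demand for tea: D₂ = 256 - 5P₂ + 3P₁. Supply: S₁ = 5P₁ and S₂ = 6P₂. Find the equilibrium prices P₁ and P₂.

Market 1: 244 - 8P₁ + 3P₂ = 5P₁ → 13P₁ - 3P₂ = 244.
Market 2: 11P₂ - 3P₁ = 256.
Eliminating P₂: 11×(1) + 3×(2) gives 134P₁ = 3452, so P₁ = 1726/67.
Back-substitute into (2): P₂ = (256 + 3×1726/67) / 11 = 2030/67.

P₁ = 1726/67, P₂ = 2030/67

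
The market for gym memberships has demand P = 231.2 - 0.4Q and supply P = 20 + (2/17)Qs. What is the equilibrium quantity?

Set the two price expressions equal: 231.2 - 0.4Q = 20 + (2/17)Q.
211.2 = (44/85)Q, so Q* = 408.
P* = 231.2 − (0.4)(408) = 68.

Q* = 408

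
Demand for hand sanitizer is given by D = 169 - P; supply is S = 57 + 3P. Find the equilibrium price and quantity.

P* = 28, Q* = 141

Set D = S: 169 - P = 57 + 3P.
112 = 4P, so P* = 28.
Q* = 169 − 1(28) = 141.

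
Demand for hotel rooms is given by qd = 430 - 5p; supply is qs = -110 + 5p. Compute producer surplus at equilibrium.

Producer surplus = 2560

Equilibrium: 430 - 5p = -110 + 5p gives p* = 54, q* = 160.
Supply starts at p = 22 (where qs = 0).
PS = ½(54 − 22)(160) = 2560.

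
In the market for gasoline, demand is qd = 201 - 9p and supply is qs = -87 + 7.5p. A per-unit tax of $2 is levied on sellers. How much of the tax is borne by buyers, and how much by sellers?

Pre-tax equilibrium: p* = 192/11, q* = 483/11.
Tax on sellers shifts supply to qs = -87 + 7.5(p − 2) = -102 + 7.5p.
201 - 9p = -102 + 7.5p gives buyer price pb = 202/11; sellers receive ps = 202/11 − 2 = 180/11.
New quantity: q = 201 − 9(202/11) = 393/11.
Buyer burden = 202/11 − 192/11 = 10/11; seller burden = 192/11 − 180/11 = 12/11.

Buyers bear 10/11, sellers bear 12/11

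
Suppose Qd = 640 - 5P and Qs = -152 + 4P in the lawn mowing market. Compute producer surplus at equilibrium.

Producer surplus = 5000

Equilibrium: 640 - 5P = -152 + 4P gives P* = 88, Q* = 200.
Supply starts at P = 38 (where Qs = 0).
PS = ½(88 − 38)(200) = 5000.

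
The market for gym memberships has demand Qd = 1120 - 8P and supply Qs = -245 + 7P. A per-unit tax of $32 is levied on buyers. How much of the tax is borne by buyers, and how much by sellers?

Pre-tax equilibrium: P* = 91, Q* = 392.
Tax on buyers shifts demand to Qd = 1120 − 8(P + 32) = 864 - 8P.
864 - 8P = -245 + 7P gives seller price Ps = 1109/15; buyers pay Pb = 1109/15 + 32 = 1589/15.
New quantity: Q = 1120 − 8(1589/15) = 4088/15.
Buyer burden = 1589/15 − 91 = 224/15; seller burden = 91 − 1109/15 = 256/15.

Buyers bear 224/15, sellers bear 256/15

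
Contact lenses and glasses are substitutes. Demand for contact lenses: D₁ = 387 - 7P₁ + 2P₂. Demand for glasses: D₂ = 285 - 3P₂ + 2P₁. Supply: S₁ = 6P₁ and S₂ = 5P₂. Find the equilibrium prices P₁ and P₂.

P₁ = 36.66, P₂ = 44.79

Market 1: 387 - 7P₁ + 2P₂ = 6P₁ → 13P₁ - 2P₂ = 387.
Market 2: 8P₂ - 2P₁ = 285.
Eliminating P₂: 8×(1) + 2×(2) gives 100P₁ = 3666, so P₁ = 36.66.
Back-substitute into (2): P₂ = (285 + 2×36.66) / 8 = 44.79.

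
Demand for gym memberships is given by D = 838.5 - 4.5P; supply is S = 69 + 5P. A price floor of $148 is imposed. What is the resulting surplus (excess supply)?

Surplus = 636.5

Equilibrium price would be P* = 81, so the floor at 148 binds.
At P = 148: D = 172.5, S = 809.
Surplus = 809 − 172.5 = 636.5.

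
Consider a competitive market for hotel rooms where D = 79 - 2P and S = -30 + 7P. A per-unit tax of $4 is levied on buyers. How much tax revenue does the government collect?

Tax revenue = 1748/9

Pre-tax equilibrium: P* = 109/9, Q* = 493/9.
Tax on buyers shifts demand to D = 79 − 2(P + 4) = 71 - 2P.
71 - 2P = -30 + 7P gives seller price Ps = 101/9; buyers pay Pb = 101/9 + 4 = 137/9.
New quantity: Q = 79 − 2(137/9) = 437/9.
Revenue = 4 × 437/9 = 1748/9.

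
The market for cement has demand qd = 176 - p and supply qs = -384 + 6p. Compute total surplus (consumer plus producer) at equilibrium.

Equilibrium: 176 - p = -384 + 6p gives p* = 80, q* = 96.
Demand choke price: p = 176; supply starts at p = 64.
CS = ½(176 − 80)(96) = 4608; PS = ½(80 − 64)(96) = 768.

Total surplus = 5376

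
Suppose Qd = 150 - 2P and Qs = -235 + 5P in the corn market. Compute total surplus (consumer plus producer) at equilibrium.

Total surplus = 560

Equilibrium: 150 - 2P = -235 + 5P gives P* = 55, Q* = 40.
Demand choke price: P = 75; supply starts at P = 47.
CS = ½(75 − 55)(40) = 400; PS = ½(55 − 47)(40) = 160.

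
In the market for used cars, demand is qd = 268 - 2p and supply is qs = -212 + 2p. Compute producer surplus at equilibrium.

Equilibrium: 268 - 2p = -212 + 2p gives p* = 120, q* = 28.
Supply starts at p = 106 (where qs = 0).
PS = ½(120 − 106)(28) = 196.

Producer surplus = 196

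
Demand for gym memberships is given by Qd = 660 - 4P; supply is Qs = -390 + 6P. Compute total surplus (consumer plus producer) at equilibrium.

Equilibrium: 660 - 4P = -390 + 6P gives P* = 105, Q* = 240.
Demand choke price: P = 165; supply starts at P = 65.
CS = ½(165 − 105)(240) = 7200; PS = ½(105 − 65)(240) = 4800.

Total surplus = 12000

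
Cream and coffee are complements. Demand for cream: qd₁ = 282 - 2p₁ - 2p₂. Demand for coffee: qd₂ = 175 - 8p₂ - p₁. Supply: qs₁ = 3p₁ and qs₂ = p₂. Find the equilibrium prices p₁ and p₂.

p₁ = 2188/43, p₂ = 593/43

Market 1: 282 - 2p₁ - 2p₂ = 3p₁ → 5p₁ + 2p₂ = 282.
Market 2: 9p₂ + p₁ = 175.
Eliminating p₂: 9×(1) − 2×(2) gives 43p₁ = 2188, so p₁ = 2188/43.
Back-substitute into (2): p₂ = (175 − 1×2188/43) / 9 = 593/43.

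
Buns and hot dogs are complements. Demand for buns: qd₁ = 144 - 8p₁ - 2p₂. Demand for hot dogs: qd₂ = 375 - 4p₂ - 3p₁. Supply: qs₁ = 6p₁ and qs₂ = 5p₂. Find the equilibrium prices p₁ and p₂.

Market 1: 144 - 8p₁ - 2p₂ = 6p₁ → 14p₁ + 2p₂ = 144.
Market 2: 9p₂ + 3p₁ = 375.
Eliminating p₂: 9×(1) − 2×(2) gives 120p₁ = 546, so p₁ = 4.55.
Back-substitute into (2): p₂ = (375 − 3×4.55) / 9 = 40.15.

p₁ = 4.55, p₂ = 40.15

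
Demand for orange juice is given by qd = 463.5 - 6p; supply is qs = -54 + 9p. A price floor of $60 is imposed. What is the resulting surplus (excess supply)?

Equilibrium price would be p* = 34.5, so the floor at 60 binds.
At p = 60: qd = 103.5, qs = 486.
Surplus = 486 − 103.5 = 382.5.

Surplus = 382.5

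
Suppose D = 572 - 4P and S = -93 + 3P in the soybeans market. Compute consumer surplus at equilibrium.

Equilibrium: 572 - 4P = -93 + 3P gives P* = 95, Q* = 192.
Demand choke price (D = 0): P = 143.
CS = ½(143 − 95)(192) = 4608.

Consumer surplus = 4608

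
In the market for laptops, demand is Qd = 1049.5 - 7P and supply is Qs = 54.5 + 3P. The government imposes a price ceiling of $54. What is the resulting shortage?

Shortage = 455

Equilibrium price would be P* = 99.5, so the ceiling at 54 binds.
At P = 54: Qd = 1049.5 − 7(54) = 671.5, Qs = 54.5 + 3(54) = 216.5.
Shortage = 671.5 − 216.5 = 455.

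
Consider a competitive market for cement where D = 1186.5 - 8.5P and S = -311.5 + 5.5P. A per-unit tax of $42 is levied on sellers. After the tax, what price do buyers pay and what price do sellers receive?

Pre-tax equilibrium: P* = 107, Q* = 277.
Tax on sellers shifts supply to S = -311.5 + 5.5(P − 42) = -542.5 + 5.5P.
1186.5 - 8.5P = -542.5 + 5.5P gives buyer price Pb = 123.5; sellers receive Ps = 123.5 − 42 = 81.5.
New quantity: Q = 1186.5 − 8.5(123.5) = 136.75.

Buyers pay $123.5, sellers receive $81.5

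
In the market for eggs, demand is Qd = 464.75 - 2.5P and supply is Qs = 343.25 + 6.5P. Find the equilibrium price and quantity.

Set Qd = Qs: 464.75 - 2.5P = 343.25 + 6.5P.
121.5 = 9P, so P* = 13.5.
Q* = 464.75 − 2.5(13.5) = 431.

P* = 13.5, Q* = 431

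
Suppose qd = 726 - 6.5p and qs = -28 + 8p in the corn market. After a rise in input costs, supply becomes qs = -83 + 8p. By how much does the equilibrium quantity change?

Δq = -715/29

Original equilibrium: p* = 52, q* = 388.
New equilibrium: 726 - 6.5p = -83 + 8p, so 809 = 14.5p and p' = 1618/29; q' = 726 − 6.5(1618/29) = 10537/29.
Change in quantity: 10537/29 − 388 = -715/29.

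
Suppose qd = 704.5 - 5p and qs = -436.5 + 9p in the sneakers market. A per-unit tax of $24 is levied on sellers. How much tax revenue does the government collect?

Tax revenue = 36936/7

Pre-tax equilibrium: p* = 81.5, q* = 297.
Tax on sellers shifts supply to qs = -436.5 + 9(p − 24) = -652.5 + 9p.
704.5 - 5p = -652.5 + 9p gives buyer price pb = 1357/14; sellers receive ps = 1357/14 − 24 = 1021/14.
New quantity: q = 704.5 − 5(1357/14) = 1539/7.
Revenue = 24 × 1539/7 = 36936/7.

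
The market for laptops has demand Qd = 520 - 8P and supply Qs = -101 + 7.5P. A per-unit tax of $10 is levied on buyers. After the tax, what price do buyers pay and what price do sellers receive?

Buyers pay 1392/31, sellers receive 1082/31

Pre-tax equilibrium: P* = 1242/31, Q* = 6184/31.
Tax on buyers shifts demand to Qd = 520 − 8(P + 10) = 440 - 8P.
440 - 8P = -101 + 7.5P gives seller price Ps = 1082/31; buyers pay Pb = 1082/31 + 10 = 1392/31.
New quantity: Q = 520 − 8(1392/31) = 4984/31.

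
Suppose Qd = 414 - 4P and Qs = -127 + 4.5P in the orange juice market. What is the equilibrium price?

P* = 1082/17

Set Qd = Qs: 414 - 4P = -127 + 4.5P.
541 = 8.5P, so P* = 1082/17.
Q* = 414 − 4(1082/17) = 2710/17.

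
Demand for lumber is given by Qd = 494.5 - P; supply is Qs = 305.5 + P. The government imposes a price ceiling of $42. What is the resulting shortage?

Shortage = 105

Equilibrium price would be P* = 94.5, so the ceiling at 42 binds.
At P = 42: Qd = 494.5 − 1(42) = 452.5, Qs = 305.5 + 1(42) = 347.5.
Shortage = 452.5 − 347.5 = 105.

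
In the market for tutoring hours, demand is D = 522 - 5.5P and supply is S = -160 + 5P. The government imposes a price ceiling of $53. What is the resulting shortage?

Shortage = 125.5

Equilibrium price would be P* = 1364/21, so the ceiling at 53 binds.
At P = 53: D = 522 − 5.5(53) = 230.5, S = -160 + 5(53) = 105.
Shortage = 230.5 − 105 = 125.5.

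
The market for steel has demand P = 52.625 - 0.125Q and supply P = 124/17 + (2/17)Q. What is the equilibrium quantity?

Set the two price expressions equal: 52.625 - 0.125Q = 124/17 + (2/17)Q.
6165/136 = (33/136)Q, so Q* = 2055/11.
P* = 52.625 − (0.125)(2055/11) = 322/11.

Q* = 2055/11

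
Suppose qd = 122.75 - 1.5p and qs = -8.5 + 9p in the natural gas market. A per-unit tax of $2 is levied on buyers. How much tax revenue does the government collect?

Pre-tax equilibrium: p* = 12.5, q* = 104.
Tax on buyers shifts demand to qd = 122.75 − 1.5(p + 2) = 119.75 - 1.5p.
119.75 - 1.5p = -8.5 + 9p gives seller price ps = 171/14; buyers pay pb = 171/14 + 2 = 199/14.
New quantity: q = 122.75 − 1.5(199/14) = 710/7.
Revenue = 2 × 710/7 = 1420/7.

Tax revenue = 1420/7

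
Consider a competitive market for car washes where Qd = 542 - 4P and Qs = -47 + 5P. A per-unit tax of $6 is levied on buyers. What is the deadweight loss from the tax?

Deadweight loss = 40

Pre-tax equilibrium: P* = 589/9, Q* = 2522/9.
Tax on buyers shifts demand to Qd = 542 − 4(P + 6) = 518 - 4P.
518 - 4P = -47 + 5P gives seller price Ps = 565/9; buyers pay Pb = 565/9 + 6 = 619/9.
New quantity: Q = 542 − 4(619/9) = 2402/9.
DWL = ½ × 6 × (2522/9 − 2402/9) = 40.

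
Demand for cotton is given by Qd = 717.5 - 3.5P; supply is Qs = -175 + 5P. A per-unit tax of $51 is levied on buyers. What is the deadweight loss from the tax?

Deadweight loss = 2677.5

Pre-tax equilibrium: P* = 105, Q* = 350.
Tax on buyers shifts demand to Qd = 717.5 − 3.5(P + 51) = 539 - 3.5P.
539 - 3.5P = -175 + 5P gives seller price Ps = 84; buyers pay Pb = 84 + 51 = 135.
New quantity: Q = 717.5 − 3.5(135) = 245.
DWL = ½ × 51 × (350 − 245) = 2677.5.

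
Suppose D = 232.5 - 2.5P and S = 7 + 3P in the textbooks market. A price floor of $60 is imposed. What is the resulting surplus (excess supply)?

Equilibrium price would be P* = 41, so the floor at 60 binds.
At P = 60: D = 82.5, S = 187.
Surplus = 187 − 82.5 = 104.5.

Surplus = 104.5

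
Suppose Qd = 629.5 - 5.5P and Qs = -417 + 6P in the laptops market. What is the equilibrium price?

P* = 91

Set Qd = Qs: 629.5 - 5.5P = -417 + 6P.
1046.5 = 11.5P, so P* = 91.
Q* = 629.5 − 5.5(91) = 129.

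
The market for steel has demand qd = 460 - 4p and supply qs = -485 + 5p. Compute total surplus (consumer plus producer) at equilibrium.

Equilibrium: 460 - 4p = -485 + 5p gives p* = 105, q* = 40.
Demand choke price: p = 115; supply starts at p = 97.
CS = ½(115 − 105)(40) = 200; PS = ½(105 − 97)(40) = 160.

Total surplus = 360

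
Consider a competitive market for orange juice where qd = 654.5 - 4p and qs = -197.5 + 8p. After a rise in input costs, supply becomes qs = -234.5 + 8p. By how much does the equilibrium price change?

Original equilibrium: p* = 71, q* = 370.5.
New equilibrium: 654.5 - 4p = -234.5 + 8p, so 889 = 12p and p' = 889/12; q' = 654.5 − 4(889/12) = 2149/6.
Change in price: 889/12 − 71 = 37/12.

Δp = 37/12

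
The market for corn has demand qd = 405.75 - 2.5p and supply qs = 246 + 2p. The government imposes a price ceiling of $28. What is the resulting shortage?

Shortage = 33.75

Equilibrium price would be p* = 35.5, so the ceiling at 28 binds.
At p = 28: qd = 405.75 − 2.5(28) = 335.75, qs = 246 + 2(28) = 302.
Shortage = 335.75 − 302 = 33.75.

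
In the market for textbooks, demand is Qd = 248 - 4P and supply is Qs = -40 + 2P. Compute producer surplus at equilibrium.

Equilibrium: 248 - 4P = -40 + 2P gives P* = 48, Q* = 56.
Supply starts at P = 20 (where Qs = 0).
PS = ½(48 − 20)(56) = 784.

Producer surplus = 784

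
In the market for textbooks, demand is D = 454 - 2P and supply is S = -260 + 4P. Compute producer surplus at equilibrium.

Equilibrium: 454 - 2P = -260 + 4P gives P* = 119, Q* = 216.
Supply starts at P = 65 (where S = 0).
PS = ½(119 − 65)(216) = 5832.

Producer surplus = 5832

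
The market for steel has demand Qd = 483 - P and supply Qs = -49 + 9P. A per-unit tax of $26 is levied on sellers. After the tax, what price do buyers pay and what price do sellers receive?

Pre-tax equilibrium: P* = 53.2, Q* = 429.8.
Tax on sellers shifts supply to Qs = -49 + 9(P − 26) = -283 + 9P.
483 - P = -283 + 9P gives buyer price Pb = 76.6; sellers receive Ps = 76.6 − 26 = 50.6.
New quantity: Q = 483 − 1(76.6) = 406.4.

Buyers pay $76.6, sellers receive $50.6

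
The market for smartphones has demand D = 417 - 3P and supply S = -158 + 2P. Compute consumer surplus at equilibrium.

Consumer surplus = 864

Equilibrium: 417 - 3P = -158 + 2P gives P* = 115, Q* = 72.
Demand choke price (D = 0): P = 139.
CS = ½(139 − 115)(72) = 864.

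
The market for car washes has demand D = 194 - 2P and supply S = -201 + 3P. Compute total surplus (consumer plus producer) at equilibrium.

Equilibrium: 194 - 2P = -201 + 3P gives P* = 79, Q* = 36.
Demand choke price: P = 97; supply starts at P = 67.
CS = ½(97 − 79)(36) = 324; PS = ½(79 − 67)(36) = 216.

Total surplus = 540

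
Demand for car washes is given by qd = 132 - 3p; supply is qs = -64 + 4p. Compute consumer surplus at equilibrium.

Equilibrium: 132 - 3p = -64 + 4p gives p* = 28, q* = 48.
Demand choke price (qd = 0): p = 44.
CS = ½(44 − 28)(48) = 384.

Consumer surplus = 384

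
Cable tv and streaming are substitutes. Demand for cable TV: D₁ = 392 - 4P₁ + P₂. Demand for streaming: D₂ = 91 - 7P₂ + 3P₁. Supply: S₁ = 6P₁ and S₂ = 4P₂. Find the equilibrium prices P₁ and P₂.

Market 1: 392 - 4P₁ + P₂ = 6P₁ → 10P₁ - P₂ = 392.
Market 2: 11P₂ - 3P₁ = 91.
Eliminating P₂: 11×(1) + 1×(2) gives 107P₁ = 4403, so P₁ = 4403/107.
Back-substitute into (2): P₂ = (91 + 3×4403/107) / 11 = 2086/107.

P₁ = 4403/107, P₂ = 2086/107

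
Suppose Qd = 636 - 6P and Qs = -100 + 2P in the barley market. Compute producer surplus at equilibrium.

Producer surplus = 1764

Equilibrium: 636 - 6P = -100 + 2P gives P* = 92, Q* = 84.
Supply starts at P = 50 (where Qs = 0).
PS = ½(92 − 50)(84) = 1764.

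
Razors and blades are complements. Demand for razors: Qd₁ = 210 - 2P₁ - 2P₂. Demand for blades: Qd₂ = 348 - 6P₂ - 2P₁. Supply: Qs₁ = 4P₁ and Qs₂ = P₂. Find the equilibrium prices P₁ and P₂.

P₁ = 387/19, P₂ = 834/19

Market 1: 210 - 2P₁ - 2P₂ = 4P₁ → 6P₁ + 2P₂ = 210.
Market 2: 7P₂ + 2P₁ = 348.
Eliminating P₂: 7×(1) − 2×(2) gives 38P₁ = 774, so P₁ = 387/19.
Back-substitute into (2): P₂ = (348 − 2×387/19) / 7 = 834/19.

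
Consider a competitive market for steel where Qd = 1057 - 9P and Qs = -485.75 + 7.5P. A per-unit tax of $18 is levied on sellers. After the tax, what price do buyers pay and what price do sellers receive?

Buyers pay 2237/22, sellers receive 1841/22

Pre-tax equilibrium: P* = 93.5, Q* = 215.5.
Tax on sellers shifts supply to Qs = -485.75 + 7.5(P − 18) = -620.75 + 7.5P.
1057 - 9P = -620.75 + 7.5P gives buyer price Pb = 2237/22; sellers receive Ps = 2237/22 − 18 = 1841/22.
New quantity: Q = 1057 − 9(2237/22) = 3121/22.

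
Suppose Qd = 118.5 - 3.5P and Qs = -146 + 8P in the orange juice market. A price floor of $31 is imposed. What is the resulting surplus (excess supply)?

Surplus = 92

Equilibrium price would be P* = 23, so the floor at 31 binds.
At P = 31: Qd = 10, Qs = 102.
Surplus = 102 − 10 = 92.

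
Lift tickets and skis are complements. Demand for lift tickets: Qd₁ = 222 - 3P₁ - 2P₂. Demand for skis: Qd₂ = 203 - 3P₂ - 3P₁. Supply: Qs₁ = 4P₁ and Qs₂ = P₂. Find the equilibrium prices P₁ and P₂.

Market 1: 222 - 3P₁ - 2P₂ = 4P₁ → 7P₁ + 2P₂ = 222.
Market 2: 4P₂ + 3P₁ = 203.
Eliminating P₂: 4×(1) − 2×(2) gives 22P₁ = 482, so P₁ = 241/11.
Back-substitute into (2): P₂ = (203 − 3×241/11) / 4 = 755/22.

P₁ = 241/11, P₂ = 755/22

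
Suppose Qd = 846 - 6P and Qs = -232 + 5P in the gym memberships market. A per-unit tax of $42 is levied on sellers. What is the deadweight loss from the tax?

Pre-tax equilibrium: P* = 98, Q* = 258.
Tax on sellers shifts supply to Qs = -232 + 5(P − 42) = -442 + 5P.
846 - 6P = -442 + 5P gives buyer price Pb = 1288/11; sellers receive Ps = 1288/11 − 42 = 826/11.
New quantity: Q = 846 − 6(1288/11) = 1578/11.
DWL = ½ × 42 × (258 − 1578/11) = 26460/11.

Deadweight loss = 26460/11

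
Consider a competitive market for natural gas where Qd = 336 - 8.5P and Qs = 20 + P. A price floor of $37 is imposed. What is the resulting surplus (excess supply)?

Surplus = 35.5

Equilibrium price would be P* = 632/19, so the floor at 37 binds.
At P = 37: Qd = 21.5, Qs = 57.
Surplus = 57 − 21.5 = 35.5.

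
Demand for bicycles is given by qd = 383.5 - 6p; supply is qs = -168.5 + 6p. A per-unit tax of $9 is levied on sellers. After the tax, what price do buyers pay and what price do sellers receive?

Pre-tax equilibrium: p* = 46, q* = 107.5.
Tax on sellers shifts supply to qs = -168.5 + 6(p − 9) = -222.5 + 6p.
383.5 - 6p = -222.5 + 6p gives buyer price pb = 50.5; sellers receive ps = 50.5 − 9 = 41.5.
New quantity: q = 383.5 − 6(50.5) = 80.5.

Buyers pay $50.5, sellers receive $41.5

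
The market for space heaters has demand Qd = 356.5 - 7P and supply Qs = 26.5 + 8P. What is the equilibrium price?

Set Qd = Qs: 356.5 - 7P = 26.5 + 8P.
330 = 15P, so P* = 22.
Q* = 356.5 − 7(22) = 202.5.

P* = 22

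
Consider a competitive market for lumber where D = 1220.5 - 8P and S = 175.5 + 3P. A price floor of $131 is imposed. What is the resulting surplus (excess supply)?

Surplus = 396

Equilibrium price would be P* = 95, so the floor at 131 binds.
At P = 131: D = 172.5, S = 568.5.
Surplus = 568.5 − 172.5 = 396.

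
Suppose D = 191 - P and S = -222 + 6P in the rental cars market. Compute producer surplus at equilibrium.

Equilibrium: 191 - P = -222 + 6P gives P* = 59, Q* = 132.
Supply starts at P = 37 (where S = 0).
PS = ½(59 − 37)(132) = 1452.

Producer surplus = 1452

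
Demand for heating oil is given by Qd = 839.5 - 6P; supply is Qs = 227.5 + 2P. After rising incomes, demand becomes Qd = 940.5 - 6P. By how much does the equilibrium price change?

ΔP = 12.625

Original equilibrium: P* = 76.5, Q* = 380.5.
New equilibrium: 940.5 - 6P = 227.5 + 2P, so 713 = 8P and P' = 89.125; Q' = 940.5 − 6(89.125) = 405.75.
Change in price: 89.125 − 76.5 = 12.625.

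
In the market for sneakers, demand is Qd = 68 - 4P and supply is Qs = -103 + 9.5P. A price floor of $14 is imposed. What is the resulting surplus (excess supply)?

Equilibrium price would be P* = 38/3, so the floor at 14 binds.
At P = 14: Qd = 12, Qs = 30.
Surplus = 30 − 12 = 18.

Surplus = 18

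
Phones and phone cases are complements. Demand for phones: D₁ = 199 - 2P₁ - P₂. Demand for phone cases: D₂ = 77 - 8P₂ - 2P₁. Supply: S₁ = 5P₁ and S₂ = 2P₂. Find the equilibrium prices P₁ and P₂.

Market 1: 199 - 2P₁ - P₂ = 5P₁ → 7P₁ + P₂ = 199.
Market 2: 10P₂ + 2P₁ = 77.
Eliminating P₂: 10×(1) − 1×(2) gives 68P₁ = 1913, so P₁ = 1913/68.
Back-substitute into (2): P₂ = (77 − 2×1913/68) / 10 = 141/68.

P₁ = 1913/68, P₂ = 141/68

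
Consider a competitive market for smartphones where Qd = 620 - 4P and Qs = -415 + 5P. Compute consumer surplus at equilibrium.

Consumer surplus = 3200

Equilibrium: 620 - 4P = -415 + 5P gives P* = 115, Q* = 160.
Demand choke price (Qd = 0): P = 155.
CS = ½(155 − 115)(160) = 3200.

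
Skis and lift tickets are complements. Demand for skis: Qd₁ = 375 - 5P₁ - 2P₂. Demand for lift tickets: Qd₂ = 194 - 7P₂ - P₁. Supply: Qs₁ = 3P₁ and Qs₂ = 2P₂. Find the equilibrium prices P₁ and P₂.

Market 1: 375 - 5P₁ - 2P₂ = 3P₁ → 8P₁ + 2P₂ = 375.
Market 2: 9P₂ + P₁ = 194.
Eliminating P₂: 9×(1) − 2×(2) gives 70P₁ = 2987, so P₁ = 2987/70.
Back-substitute into (2): P₂ = (194 − 1×2987/70) / 9 = 1177/70.

P₁ = 2987/70, P₂ = 1177/70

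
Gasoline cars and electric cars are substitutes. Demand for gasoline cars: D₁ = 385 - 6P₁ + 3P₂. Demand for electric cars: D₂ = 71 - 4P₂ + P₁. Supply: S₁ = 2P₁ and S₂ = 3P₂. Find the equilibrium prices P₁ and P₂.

Market 1: 385 - 6P₁ + 3P₂ = 2P₁ → 8P₁ - 3P₂ = 385.
Market 2: 7P₂ - P₁ = 71.
Eliminating P₂: 7×(1) + 3×(2) gives 53P₁ = 2908, so P₁ = 2908/53.
Back-substitute into (2): P₂ = (71 + 1×2908/53) / 7 = 953/53.

P₁ = 2908/53, P₂ = 953/53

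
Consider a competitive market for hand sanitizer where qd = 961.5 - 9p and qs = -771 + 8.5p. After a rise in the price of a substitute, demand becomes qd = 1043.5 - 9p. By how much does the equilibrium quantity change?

Δq = 1394/35

Original equilibrium: p* = 99, q* = 70.5.
New equilibrium: 1043.5 - 9p = -771 + 8.5p, so 1814.5 = 17.5p and p' = 3629/35; q' = 1043.5 − 9(3629/35) = 7723/70.
Change in quantity: 7723/70 − 70.5 = 1394/35.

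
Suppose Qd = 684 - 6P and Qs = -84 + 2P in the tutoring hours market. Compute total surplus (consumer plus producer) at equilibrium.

Equilibrium: 684 - 6P = -84 + 2P gives P* = 96, Q* = 108.
Demand choke price: P = 114; supply starts at P = 42.
CS = ½(114 − 96)(108) = 972; PS = ½(96 − 42)(108) = 2916.

Total surplus = 3888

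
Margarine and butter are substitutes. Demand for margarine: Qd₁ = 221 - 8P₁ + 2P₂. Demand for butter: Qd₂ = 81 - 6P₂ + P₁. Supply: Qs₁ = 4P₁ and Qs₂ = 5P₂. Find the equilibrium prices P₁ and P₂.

P₁ = 2593/130, P₂ = 1193/130

Market 1: 221 - 8P₁ + 2P₂ = 4P₁ → 12P₁ - 2P₂ = 221.
Market 2: 11P₂ - P₁ = 81.
Eliminating P₂: 11×(1) + 2×(2) gives 130P₁ = 2593, so P₁ = 2593/130.
Back-substitute into (2): P₂ = (81 + 1×2593/130) / 11 = 1193/130.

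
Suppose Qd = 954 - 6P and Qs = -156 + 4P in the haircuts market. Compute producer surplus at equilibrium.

Producer surplus = 10368

Equilibrium: 954 - 6P = -156 + 4P gives P* = 111, Q* = 288.
Supply starts at P = 39 (where Qs = 0).
PS = ½(111 − 39)(288) = 10368.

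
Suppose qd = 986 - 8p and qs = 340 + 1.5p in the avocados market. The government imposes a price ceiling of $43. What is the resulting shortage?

Equilibrium price would be p* = 68, so the ceiling at 43 binds.
At p = 43: qd = 986 − 8(43) = 642, qs = 340 + 1.5(43) = 404.5.
Shortage = 642 − 404.5 = 237.5.

Shortage = 237.5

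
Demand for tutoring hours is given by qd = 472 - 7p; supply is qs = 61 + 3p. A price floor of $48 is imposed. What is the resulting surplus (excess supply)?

Surplus = 69

Equilibrium price would be p* = 41.1, so the floor at 48 binds.
At p = 48: qd = 136, qs = 205.
Surplus = 205 − 136 = 69.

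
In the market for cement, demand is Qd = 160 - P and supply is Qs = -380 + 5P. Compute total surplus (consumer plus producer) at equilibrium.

Total surplus = 2940

Equilibrium: 160 - P = -380 + 5P gives P* = 90, Q* = 70.
Demand choke price: P = 160; supply starts at P = 76.
CS = ½(160 − 90)(70) = 2450; PS = ½(90 − 76)(70) = 490.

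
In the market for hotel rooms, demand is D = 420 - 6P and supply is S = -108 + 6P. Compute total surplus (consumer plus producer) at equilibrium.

Equilibrium: 420 - 6P = -108 + 6P gives P* = 44, Q* = 156.
Demand choke price: P = 70; supply starts at P = 18.
CS = ½(70 − 44)(156) = 2028; PS = ½(44 − 18)(156) = 2028.

Total surplus = 4056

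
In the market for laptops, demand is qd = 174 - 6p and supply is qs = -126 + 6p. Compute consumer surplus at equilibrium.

Consumer surplus = 48

Equilibrium: 174 - 6p = -126 + 6p gives p* = 25, q* = 24.
Demand choke price (qd = 0): p = 29.
CS = ½(29 − 25)(24) = 48.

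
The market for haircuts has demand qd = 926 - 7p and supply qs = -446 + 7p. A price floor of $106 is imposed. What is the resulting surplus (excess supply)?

Surplus = 112

Equilibrium price would be p* = 98, so the floor at 106 binds.
At p = 106: qd = 184, qs = 296.
Surplus = 296 − 184 = 112.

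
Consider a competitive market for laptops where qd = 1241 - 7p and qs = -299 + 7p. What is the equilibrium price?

p* = 110

Set qd = qs: 1241 - 7p = -299 + 7p.
1540 = 14p, so p* = 110.
q* = 1241 − 7(110) = 471.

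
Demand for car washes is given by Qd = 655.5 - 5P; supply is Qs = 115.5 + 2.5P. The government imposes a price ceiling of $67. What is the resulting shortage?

Equilibrium price would be P* = 72, so the ceiling at 67 binds.
At P = 67: Qd = 655.5 − 5(67) = 320.5, Qs = 115.5 + 2.5(67) = 283.
Shortage = 320.5 − 283 = 37.5.

Shortage = 37.5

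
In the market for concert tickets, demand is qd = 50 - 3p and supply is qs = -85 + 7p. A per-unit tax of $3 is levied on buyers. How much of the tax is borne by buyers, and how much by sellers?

Buyers bear $2.1, sellers bear $0.9

Pre-tax equilibrium: p* = 13.5, q* = 9.5.
Tax on buyers shifts demand to qd = 50 − 3(p + 3) = 41 - 3p.
41 - 3p = -85 + 7p gives seller price ps = 12.6; buyers pay pb = 12.6 + 3 = 15.6.
New quantity: q = 50 − 3(15.6) = 3.2.
Buyer burden = 15.6 − 13.5 = 2.1; seller burden = 13.5 − 12.6 = 0.9.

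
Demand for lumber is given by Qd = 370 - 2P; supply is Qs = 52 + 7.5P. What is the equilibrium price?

Set Qd = Qs: 370 - 2P = 52 + 7.5P.
318 = 9.5P, so P* = 636/19.
Q* = 370 − 2(636/19) = 5758/19.

P* = 636/19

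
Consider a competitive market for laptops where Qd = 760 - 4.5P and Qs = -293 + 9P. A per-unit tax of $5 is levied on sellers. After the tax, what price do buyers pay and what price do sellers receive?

Buyers pay 244/3, sellers receive 229/3

Pre-tax equilibrium: P* = 78, Q* = 409.
Tax on sellers shifts supply to Qs = -293 + 9(P − 5) = -338 + 9P.
760 - 4.5P = -338 + 9P gives buyer price Pb = 244/3; sellers receive Ps = 244/3 − 5 = 229/3.
New quantity: Q = 760 − 4.5(244/3) = 394.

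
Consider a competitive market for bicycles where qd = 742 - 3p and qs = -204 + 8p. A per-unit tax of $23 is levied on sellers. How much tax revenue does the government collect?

Pre-tax equilibrium: p* = 86, q* = 484.
Tax on sellers shifts supply to qs = -204 + 8(p − 23) = -388 + 8p.
742 - 3p = -388 + 8p gives buyer price pb = 1130/11; sellers receive ps = 1130/11 − 23 = 877/11.
New quantity: q = 742 − 3(1130/11) = 4772/11.
Revenue = 23 × 4772/11 = 109756/11.

Tax revenue = 109756/11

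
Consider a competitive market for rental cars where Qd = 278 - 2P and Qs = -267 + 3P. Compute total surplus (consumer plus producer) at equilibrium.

Total surplus = 1500

Equilibrium: 278 - 2P = -267 + 3P gives P* = 109, Q* = 60.
Demand choke price: P = 139; supply starts at P = 89.
CS = ½(139 − 109)(60) = 900; PS = ½(109 − 89)(60) = 600.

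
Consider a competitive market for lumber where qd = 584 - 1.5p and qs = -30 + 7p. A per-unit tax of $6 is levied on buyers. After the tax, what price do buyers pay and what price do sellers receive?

Pre-tax equilibrium: p* = 1228/17, q* = 8086/17.
Tax on buyers shifts demand to qd = 584 − 1.5(p + 6) = 575 - 1.5p.
575 - 1.5p = -30 + 7p gives seller price ps = 1210/17; buyers pay pb = 1210/17 + 6 = 1312/17.
New quantity: q = 584 − 1.5(1312/17) = 7960/17.

Buyers pay 1312/17, sellers receive 1210/17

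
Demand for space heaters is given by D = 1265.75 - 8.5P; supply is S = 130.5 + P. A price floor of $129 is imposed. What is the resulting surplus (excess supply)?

Surplus = 90.25

Equilibrium price would be P* = 119.5, so the floor at 129 binds.
At P = 129: D = 169.25, S = 259.5.
Surplus = 259.5 − 169.25 = 90.25.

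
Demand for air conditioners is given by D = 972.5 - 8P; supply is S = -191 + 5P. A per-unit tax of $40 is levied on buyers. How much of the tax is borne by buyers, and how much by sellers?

Pre-tax equilibrium: P* = 89.5, Q* = 256.5.
Tax on buyers shifts demand to D = 972.5 − 8(P + 40) = 652.5 - 8P.
652.5 - 8P = -191 + 5P gives seller price Ps = 1687/26; buyers pay Pb = 1687/26 + 40 = 2727/26.
New quantity: Q = 972.5 − 8(2727/26) = 3469/26.
Buyer burden = 2727/26 − 89.5 = 200/13; seller burden = 89.5 − 1687/26 = 320/13.

Buyers bear 200/13, sellers bear 320/13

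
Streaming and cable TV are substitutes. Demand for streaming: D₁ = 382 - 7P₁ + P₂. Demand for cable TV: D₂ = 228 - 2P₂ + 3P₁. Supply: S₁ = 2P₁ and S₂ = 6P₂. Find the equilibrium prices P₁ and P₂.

P₁ = 3284/69, P₂ = 1066/23

Market 1: 382 - 7P₁ + P₂ = 2P₁ → 9P₁ - P₂ = 382.
Market 2: 8P₂ - 3P₁ = 228.
Eliminating P₂: 8×(1) + 1×(2) gives 69P₁ = 3284, so P₁ = 3284/69.
Back-substitute into (2): P₂ = (228 + 3×3284/69) / 8 = 1066/23.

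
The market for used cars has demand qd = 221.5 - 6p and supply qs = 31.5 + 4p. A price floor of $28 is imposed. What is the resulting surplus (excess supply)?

Equilibrium price would be p* = 19, so the floor at 28 binds.
At p = 28: qd = 53.5, qs = 143.5.
Surplus = 143.5 − 53.5 = 90.

Surplus = 90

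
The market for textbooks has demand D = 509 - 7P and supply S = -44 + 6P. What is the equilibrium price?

P* = 553/13

Set D = S: 509 - 7P = -44 + 6P.
553 = 13P, so P* = 553/13.
Q* = 509 − 7(553/13) = 2746/13.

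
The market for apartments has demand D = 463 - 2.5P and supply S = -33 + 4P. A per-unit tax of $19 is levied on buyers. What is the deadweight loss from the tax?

Pre-tax equilibrium: P* = 992/13, Q* = 3539/13.
Tax on buyers shifts demand to D = 463 − 2.5(P + 19) = 415.5 - 2.5P.
415.5 - 2.5P = -33 + 4P gives seller price Ps = 69; buyers pay Pb = 69 + 19 = 88.
New quantity: Q = 463 − 2.5(88) = 243.
DWL = ½ × 19 × (3539/13 − 243) = 3610/13.

Deadweight loss = 3610/13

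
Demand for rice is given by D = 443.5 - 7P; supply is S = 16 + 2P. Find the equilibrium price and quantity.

P* = 47.5, Q* = 111

Set D = S: 443.5 - 7P = 16 + 2P.
427.5 = 9P, so P* = 47.5.
Q* = 443.5 − 7(47.5) = 111.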